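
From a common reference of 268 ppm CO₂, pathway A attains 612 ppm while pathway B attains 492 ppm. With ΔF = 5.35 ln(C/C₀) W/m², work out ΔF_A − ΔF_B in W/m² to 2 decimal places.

ΔF_A − ΔF_B = 1.17 W/m²

ΔF_A = 5.35 ln(612/268) = 5.35 × 0.82575 = 4.4178 W/m².
ΔF_B = 5.35 ln(492/268) = 5.35 × 0.60749 = 3.2501 W/m².
Difference: 4.4178 − 3.2501 = 1.1677 W/m².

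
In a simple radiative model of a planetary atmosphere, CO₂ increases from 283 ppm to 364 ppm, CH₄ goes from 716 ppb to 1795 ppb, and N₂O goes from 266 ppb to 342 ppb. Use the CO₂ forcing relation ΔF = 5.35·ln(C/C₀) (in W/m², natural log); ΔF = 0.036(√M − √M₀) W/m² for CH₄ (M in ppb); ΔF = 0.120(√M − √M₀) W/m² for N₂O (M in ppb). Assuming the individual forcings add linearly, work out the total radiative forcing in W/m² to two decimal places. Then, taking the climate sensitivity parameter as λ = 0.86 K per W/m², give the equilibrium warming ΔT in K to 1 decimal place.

ΔF = 2.17 W/m²; ΔT = 1.9 K

CO₂: 5.35 × ln(364/283) = 5.35 × ln(1.28622) = 5.35 × 0.25171 = 1.3466 W/m².
CH₄: 0.036 × (√1795 − √716) = 0.036 × (42.3674 − 26.7582) = 0.036 × 15.6092 = 0.5619 W/m².
N₂O: 0.120 × (√342 − √266) = 0.120 × (18.4932 − 16.3095) = 0.120 × 2.1837 = 0.2620 W/m².
Total ΔF = 1.3466 + 0.5619 + 0.2620 = 2.1705 W/m².
ΔT = λ ΔF = 0.86 × 2.17 = 1.8662 K.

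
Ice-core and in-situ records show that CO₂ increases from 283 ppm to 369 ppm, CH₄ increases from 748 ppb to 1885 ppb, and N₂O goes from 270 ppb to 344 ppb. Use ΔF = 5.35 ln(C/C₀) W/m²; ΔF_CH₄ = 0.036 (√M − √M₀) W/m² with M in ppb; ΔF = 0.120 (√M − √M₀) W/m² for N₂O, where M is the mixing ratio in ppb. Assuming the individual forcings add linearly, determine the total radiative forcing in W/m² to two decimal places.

ΔF = 2.25 W/m²

CO₂: 5.35 × ln(369/283) = 5.35 × ln(1.30389) = 5.35 × 0.26535 = 1.4196 W/m².
CH₄: 0.036 × (√1885 − √748) = 0.036 × (43.4166 − 27.3496) = 0.036 × 16.0670 = 0.5784 W/m².
N₂O: 0.120 × (√344 − √270) = 0.120 × (18.5472 − 16.4317) = 0.120 × 2.1155 = 0.2539 W/m².
Total ΔF = 1.4196 + 0.5784 + 0.2539 = 2.2519 W/m².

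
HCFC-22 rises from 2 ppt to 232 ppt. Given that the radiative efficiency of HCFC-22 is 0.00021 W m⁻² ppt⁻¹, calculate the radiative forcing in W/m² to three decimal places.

HCFC-22: ΔF = 0.00021 × (232 − 2) = 0.00021 × 230 = 0.0483 W/m².

ΔF = 0.048 W/m²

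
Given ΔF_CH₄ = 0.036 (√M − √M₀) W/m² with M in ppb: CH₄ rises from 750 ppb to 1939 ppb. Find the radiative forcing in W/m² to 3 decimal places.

CH₄: 0.036 × (√1939 − √750) = 0.036 × (44.0341 − 27.3861) = 0.036 × 16.6480 = 0.5993 W/m².

ΔF = 0.599 W/m²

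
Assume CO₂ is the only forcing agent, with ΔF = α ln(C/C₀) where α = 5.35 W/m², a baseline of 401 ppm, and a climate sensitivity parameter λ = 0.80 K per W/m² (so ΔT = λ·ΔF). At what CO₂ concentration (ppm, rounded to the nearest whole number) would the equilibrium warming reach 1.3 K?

Required forcing: ΔF = ΔT/λ = 1.3/0.80 = 1.6250 W/m².
Then ln(C/401) = ΔF/5.35 = 1.6250/5.35 = 0.30374.
So C = 401 × e^0.30374 = 401 × 1.35492 = 543.32 ppm.

C ≈ 543 ppm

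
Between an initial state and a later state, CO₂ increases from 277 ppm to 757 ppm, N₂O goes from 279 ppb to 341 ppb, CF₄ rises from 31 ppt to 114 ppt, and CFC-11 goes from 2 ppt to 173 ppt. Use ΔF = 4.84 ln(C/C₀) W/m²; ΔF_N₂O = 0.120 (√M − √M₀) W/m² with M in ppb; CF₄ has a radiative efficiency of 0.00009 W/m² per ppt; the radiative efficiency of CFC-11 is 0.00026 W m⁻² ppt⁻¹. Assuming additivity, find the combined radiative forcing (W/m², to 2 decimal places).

ΔF = 5.13 W/m²

CO₂: 4.84 × ln(757/277) = 4.84 × ln(2.73285) = 4.84 × 1.00535 = 4.8659 W/m².
N₂O: 0.120 × (√341 − √279) = 0.120 × (18.4662 − 16.7033) = 0.120 × 1.7629 = 0.2115 W/m².
CF₄: ΔF = 0.00009 × (114 − 31) = 0.00009 × 83 = 0.0075 W/m².
CFC-11: ΔF = 0.00026 × (173 − 2) = 0.00026 × 171 = 0.0445 W/m².
Total ΔF = 4.8659 + 0.2115 + 0.0075 + 0.0445 = 5.1294 W/m².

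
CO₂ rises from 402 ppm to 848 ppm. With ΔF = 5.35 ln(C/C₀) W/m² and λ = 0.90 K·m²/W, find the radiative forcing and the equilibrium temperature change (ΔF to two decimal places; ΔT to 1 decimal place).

ΔF = 3.99 W/m²; ΔT = 3.6 K

CO₂: 5.35 × ln(848/402) = 5.35 × ln(2.10945) = 5.35 × 0.74643 = 3.9934 W/m².
ΔT = λ ΔF = 0.90 × 3.99 = 3.5910 K.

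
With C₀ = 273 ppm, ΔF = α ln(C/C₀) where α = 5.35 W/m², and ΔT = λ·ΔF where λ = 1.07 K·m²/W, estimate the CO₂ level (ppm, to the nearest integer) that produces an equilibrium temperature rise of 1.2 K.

C ≈ 337 ppm

Required forcing: ΔF = ΔT/λ = 1.2/1.07 = 1.1215 W/m².
Then ln(C/273) = ΔF/5.35 = 1.1215/5.35 = 0.20963.
So C = 273 × e^0.20963 = 273 × 1.23322 = 336.67 ppm.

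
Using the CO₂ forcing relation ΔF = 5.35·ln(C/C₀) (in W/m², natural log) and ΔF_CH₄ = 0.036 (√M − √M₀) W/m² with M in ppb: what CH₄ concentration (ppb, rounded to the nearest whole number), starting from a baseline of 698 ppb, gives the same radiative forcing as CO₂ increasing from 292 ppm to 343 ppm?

CO₂ forcing: 5.35 × ln(343/292) = 5.35 × 0.160977 = 0.86123 W/m².
Set 0.036(√M − √698) = 0.86123: √M = 0.86123/0.036 + √698 = 23.9231 + 26.4197 = 50.3428.
M = (50.3428)² = 2534.40 ppb.

M ≈ 2534 ppb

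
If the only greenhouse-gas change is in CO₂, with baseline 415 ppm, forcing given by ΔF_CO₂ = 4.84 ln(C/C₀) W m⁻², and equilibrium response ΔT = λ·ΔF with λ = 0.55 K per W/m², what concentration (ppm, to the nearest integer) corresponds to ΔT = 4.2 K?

C ≈ 2010 ppm

Required forcing: ΔF = ΔT/λ = 4.2/0.55 = 7.6364 W/m².
Then ln(C/415) = ΔF/4.84 = 7.6364/4.84 = 1.57777.
So C = 415 × e^1.57777 = 415 × 4.84414 = 2010.32 ppm.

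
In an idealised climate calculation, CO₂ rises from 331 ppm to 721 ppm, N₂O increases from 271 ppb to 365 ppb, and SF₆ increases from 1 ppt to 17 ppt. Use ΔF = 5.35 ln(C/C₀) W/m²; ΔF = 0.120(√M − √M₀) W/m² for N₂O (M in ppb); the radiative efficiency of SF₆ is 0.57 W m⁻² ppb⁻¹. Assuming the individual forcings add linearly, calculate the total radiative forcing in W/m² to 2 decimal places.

ΔF = 4.49 W/m²

CO₂: 5.35 × ln(721/331) = 5.35 × ln(2.17825) = 5.35 × 0.77852 = 4.1651 W/m².
N₂O: 0.120 × (√365 − √271) = 0.120 × (19.1050 − 16.4621) = 0.120 × 2.6429 = 0.3171 W/m².
SF₆: Δ = 17 − 1 = 16 ppt = 0.016 ppb; ΔF = 0.57 × 0.016 = 0.0091 W/m².
Total ΔF = 4.1651 + 0.3171 + 0.0091 = 4.4913 W/m².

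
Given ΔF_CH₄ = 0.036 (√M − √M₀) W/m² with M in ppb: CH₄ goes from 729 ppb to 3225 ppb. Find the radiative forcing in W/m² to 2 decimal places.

CH₄: 0.036 × (√3225 − √729) = 0.036 × (56.7891 − 27.0000) = 0.036 × 29.7891 = 1.0724 W/m².

ΔF = 1.07 W/m²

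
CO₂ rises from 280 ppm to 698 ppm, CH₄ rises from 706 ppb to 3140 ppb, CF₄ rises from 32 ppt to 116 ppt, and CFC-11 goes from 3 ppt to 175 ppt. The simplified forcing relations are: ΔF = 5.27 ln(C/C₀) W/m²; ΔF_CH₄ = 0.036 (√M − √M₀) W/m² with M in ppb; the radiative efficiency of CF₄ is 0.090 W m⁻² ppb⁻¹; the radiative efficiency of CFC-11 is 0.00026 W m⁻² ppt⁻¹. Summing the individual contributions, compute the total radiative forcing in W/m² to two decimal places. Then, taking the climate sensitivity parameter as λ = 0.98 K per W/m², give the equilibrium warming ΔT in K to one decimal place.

CO₂: 5.27 × ln(698/280) = 5.27 × ln(2.49286) = 5.27 × 0.91343 = 4.8138 W/m².
CH₄: 0.036 × (√3140 − √706) = 0.036 × (56.0357 − 26.5707) = 0.036 × 29.4650 = 1.0607 W/m².
CF₄: Δ = 116 − 32 = 84 ppt = 0.084 ppb; ΔF = 0.090 × 0.084 = 0.0076 W/m².
CFC-11: ΔF = 0.00026 × (175 − 3) = 0.00026 × 172 = 0.0447 W/m².
Total ΔF = 4.8138 + 1.0607 + 0.0076 + 0.0447 = 5.9268 W/m².
ΔT = λ ΔF = 0.98 × 5.93 = 5.8114 K.

ΔF = 5.93 W/m²; ΔT = 5.8 K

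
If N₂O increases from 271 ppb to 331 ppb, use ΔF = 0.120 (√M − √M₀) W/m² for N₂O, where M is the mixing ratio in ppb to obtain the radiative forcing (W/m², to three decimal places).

N₂O: 0.120 × (√331 − √271) = 0.120 × (18.1934 − 16.4621) = 0.120 × 1.7313 = 0.2078 W/m².

ΔF = 0.208 W/m²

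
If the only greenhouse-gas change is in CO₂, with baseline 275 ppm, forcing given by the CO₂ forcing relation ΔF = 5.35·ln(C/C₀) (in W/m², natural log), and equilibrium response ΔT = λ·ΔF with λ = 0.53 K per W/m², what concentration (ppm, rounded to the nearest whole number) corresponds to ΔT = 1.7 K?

C ≈ 501 ppm

Required forcing: ΔF = ΔT/λ = 1.7/0.53 = 3.2075 W/m².
Then ln(C/275) = ΔF/5.35 = 3.2075/5.35 = 0.59953.
So C = 275 × e^0.59953 = 275 × 1.82126 = 500.85 ppm.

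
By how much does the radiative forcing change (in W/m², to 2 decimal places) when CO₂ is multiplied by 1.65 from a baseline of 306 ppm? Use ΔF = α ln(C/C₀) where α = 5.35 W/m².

ΔF = 5.35 × ln(1.65) = 5.35 × 0.50078 = 2.6792 W/m².

ΔF = 2.68 W/m²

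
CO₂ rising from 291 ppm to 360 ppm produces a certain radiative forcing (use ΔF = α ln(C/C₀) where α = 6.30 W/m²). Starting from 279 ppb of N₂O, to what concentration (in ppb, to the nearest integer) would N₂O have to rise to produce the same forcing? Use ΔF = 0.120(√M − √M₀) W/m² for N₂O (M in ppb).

CO₂ forcing: 6.30 × ln(360/291) = 6.30 × 0.212781 = 1.34052 W/m².
Set 0.120(√M − √279) = 1.34052: √M = 1.34052/0.120 + √279 = 11.1710 + 16.7033 = 27.8743.
M = (27.8743)² = 776.98 ppb.

M ≈ 777 ppb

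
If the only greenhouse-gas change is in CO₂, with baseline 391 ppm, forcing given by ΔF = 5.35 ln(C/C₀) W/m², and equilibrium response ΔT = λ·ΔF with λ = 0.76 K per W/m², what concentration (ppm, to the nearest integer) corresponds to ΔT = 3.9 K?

Required forcing: ΔF = ΔT/λ = 3.9/0.76 = 5.1316 W/m².
Then ln(C/391) = ΔF/5.35 = 5.1316/5.35 = 0.95918.
So C = 391 × e^0.95918 = 391 × 2.60956 = 1020.34 ppm.

C ≈ 1020 ppm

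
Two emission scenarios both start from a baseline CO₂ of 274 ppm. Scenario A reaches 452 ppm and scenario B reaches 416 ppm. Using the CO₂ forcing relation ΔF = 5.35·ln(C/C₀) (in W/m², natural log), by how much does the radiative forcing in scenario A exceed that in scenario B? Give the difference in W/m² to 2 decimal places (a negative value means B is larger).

ΔF_A = 5.35 ln(452/274) = 5.35 × 0.50055 = 2.6779 W/m².
ΔF_B = 5.35 ln(416/274) = 5.35 × 0.41756 = 2.2339 W/m².
Difference: 2.6779 − 2.2339 = 0.4440 W/m².

ΔF_A − ΔF_B = 0.44 W/m²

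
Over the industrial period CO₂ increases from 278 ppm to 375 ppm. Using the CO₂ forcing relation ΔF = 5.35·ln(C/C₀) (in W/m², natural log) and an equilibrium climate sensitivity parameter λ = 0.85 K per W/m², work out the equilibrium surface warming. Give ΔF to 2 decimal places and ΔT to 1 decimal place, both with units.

CO₂: 5.35 × ln(375/278) = 5.35 × ln(1.34892) = 5.35 × 0.29930 = 1.6013 W/m².
ΔT = λ ΔF = 0.85 × 1.60 = 1.3600 K.

ΔF = 1.60 W/m²; ΔT = 1.4 K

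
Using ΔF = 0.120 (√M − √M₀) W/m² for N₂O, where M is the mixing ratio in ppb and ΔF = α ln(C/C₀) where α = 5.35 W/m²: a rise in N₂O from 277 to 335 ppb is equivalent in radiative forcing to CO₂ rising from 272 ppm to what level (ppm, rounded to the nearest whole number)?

C ≈ 282 ppm

N₂O forcing: 0.120 × (√335 − √277) = 0.120 × (18.3030 − 16.6433) = 0.120 × 1.6597 = 0.19916 W/m².
Set 5.35 ln(C/272) = 0.19916: ln(C/272) = 0.19916/5.35 = 0.03723, so C = 272 × e^0.03723 = 272 × 1.03793 = 282.32 ppm.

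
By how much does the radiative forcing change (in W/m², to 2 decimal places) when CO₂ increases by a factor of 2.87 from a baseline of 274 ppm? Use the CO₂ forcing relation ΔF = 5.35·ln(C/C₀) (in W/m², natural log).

ΔF = 5.35 × ln(2.87) = 5.35 × 1.05431 = 5.6406 W/m².

ΔF = 5.64 W/m²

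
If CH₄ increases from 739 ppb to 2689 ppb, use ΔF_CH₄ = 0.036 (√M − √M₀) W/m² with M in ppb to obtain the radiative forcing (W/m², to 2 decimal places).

CH₄: 0.036 × (√2689 − √739) = 0.036 × (51.8556 − 27.1846) = 0.036 × 24.6710 = 0.8882 W/m².

ΔF = 0.89 W/m²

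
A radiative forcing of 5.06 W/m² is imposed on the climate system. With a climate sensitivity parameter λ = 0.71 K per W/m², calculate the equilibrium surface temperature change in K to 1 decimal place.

ΔT = λ ΔF = 0.71 × 5.06 = 3.5926 K.

ΔT = 3.6 K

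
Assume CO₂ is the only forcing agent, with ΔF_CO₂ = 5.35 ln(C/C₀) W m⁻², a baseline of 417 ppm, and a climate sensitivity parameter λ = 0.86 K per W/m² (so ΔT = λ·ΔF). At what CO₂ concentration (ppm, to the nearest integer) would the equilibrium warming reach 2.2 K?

Required forcing: ΔF = ΔT/λ = 2.2/0.86 = 2.5581 W/m².
Then ln(C/417) = ΔF/5.35 = 2.5581/5.35 = 0.47815.
So C = 417 × e^0.47815 = 417 × 1.61309 = 672.66 ppm.

C ≈ 673 ppm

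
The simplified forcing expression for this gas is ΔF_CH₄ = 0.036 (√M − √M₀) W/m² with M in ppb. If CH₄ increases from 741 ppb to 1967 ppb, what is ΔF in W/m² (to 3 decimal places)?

ΔF = 0.617 W/m²

CH₄: 0.036 × (√1967 − √741) = 0.036 × (44.3509 − 27.2213) = 0.036 × 17.1296 = 0.6167 W/m².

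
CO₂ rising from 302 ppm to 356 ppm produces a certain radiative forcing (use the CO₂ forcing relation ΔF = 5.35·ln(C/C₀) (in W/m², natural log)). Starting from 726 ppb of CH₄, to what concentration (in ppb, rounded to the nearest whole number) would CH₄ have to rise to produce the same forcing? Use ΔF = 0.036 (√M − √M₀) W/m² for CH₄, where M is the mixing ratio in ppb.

CO₂ forcing: 5.35 × ln(356/302) = 5.35 × 0.164504 = 0.88010 W/m².
Set 0.036(√M − √726) = 0.88010: √M = 0.88010/0.036 + √726 = 24.4472 + 26.9444 = 51.3916.
M = (51.3916)² = 2641.10 ppb.

M ≈ 2641 ppb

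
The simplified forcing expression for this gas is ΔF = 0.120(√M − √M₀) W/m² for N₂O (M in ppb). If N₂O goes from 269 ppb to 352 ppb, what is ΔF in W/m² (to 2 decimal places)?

N₂O: 0.120 × (√352 − √269) = 0.120 × (18.7617 − 16.4012) = 0.120 × 2.3605 = 0.2833 W/m².

ΔF = 0.28 W/m²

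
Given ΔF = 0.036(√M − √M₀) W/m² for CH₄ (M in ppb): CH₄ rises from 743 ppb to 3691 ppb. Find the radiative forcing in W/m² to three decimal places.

ΔF = 1.206 W/m²

CH₄: 0.036 × (√3691 − √743) = 0.036 × (60.7536 − 27.2580) = 0.036 × 33.4956 = 1.2058 W/m².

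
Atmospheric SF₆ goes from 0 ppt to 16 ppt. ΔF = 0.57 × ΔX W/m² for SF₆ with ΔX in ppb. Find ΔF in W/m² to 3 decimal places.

ΔF = 0.009 W/m²

SF₆: Δ = 16 − 0 = 16 ppt = 0.016 ppb; ΔF = 0.57 × 0.016 = 0.0091 W/m².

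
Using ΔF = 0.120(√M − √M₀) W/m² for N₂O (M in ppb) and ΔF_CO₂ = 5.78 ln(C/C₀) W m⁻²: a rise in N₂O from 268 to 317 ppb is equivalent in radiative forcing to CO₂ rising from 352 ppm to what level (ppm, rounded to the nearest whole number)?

N₂O forcing: 0.120 × (√317 − √268) = 0.120 × (17.8045 − 16.3707) = 0.120 × 1.4338 = 0.17206 W/m².
Set 5.78 ln(C/352) = 0.17206: ln(C/352) = 0.17206/5.78 = 0.02977, so C = 352 × e^0.02977 = 352 × 1.03022 = 362.64 ppm.

C ≈ 363 ppm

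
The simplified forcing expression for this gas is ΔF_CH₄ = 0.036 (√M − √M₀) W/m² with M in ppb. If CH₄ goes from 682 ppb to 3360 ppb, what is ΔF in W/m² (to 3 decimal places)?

ΔF = 1.147 W/m²

CH₄: 0.036 × (√3360 − √682) = 0.036 × (57.9655 − 26.1151) = 0.036 × 31.8504 = 1.1466 W/m².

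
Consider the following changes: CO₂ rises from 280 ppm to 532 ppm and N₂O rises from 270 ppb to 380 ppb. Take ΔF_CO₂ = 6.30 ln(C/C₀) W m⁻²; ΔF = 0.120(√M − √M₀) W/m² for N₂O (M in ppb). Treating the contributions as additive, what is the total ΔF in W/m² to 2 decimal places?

CO₂: 6.30 × ln(532/280) = 6.30 × ln(1.90000) = 6.30 × 0.64185 = 4.0437 W/m².
N₂O: 0.120 × (√380 − √270) = 0.120 × (19.4936 − 16.4317) = 0.120 × 3.0619 = 0.3674 W/m².
Total ΔF = 4.0437 + 0.3674 = 4.4111 W/m².

ΔF = 4.41 W/m²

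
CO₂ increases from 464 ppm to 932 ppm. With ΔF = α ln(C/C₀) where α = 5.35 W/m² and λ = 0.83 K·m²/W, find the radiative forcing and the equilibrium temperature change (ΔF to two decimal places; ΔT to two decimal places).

ΔF = 3.73 W/m²; ΔT = 3.10 K

CO₂: 5.35 × ln(932/464) = 5.35 × ln(2.00862) = 5.35 × 0.69745 = 3.7314 W/m².
ΔT = λ ΔF = 0.83 × 3.73 = 3.0959 K.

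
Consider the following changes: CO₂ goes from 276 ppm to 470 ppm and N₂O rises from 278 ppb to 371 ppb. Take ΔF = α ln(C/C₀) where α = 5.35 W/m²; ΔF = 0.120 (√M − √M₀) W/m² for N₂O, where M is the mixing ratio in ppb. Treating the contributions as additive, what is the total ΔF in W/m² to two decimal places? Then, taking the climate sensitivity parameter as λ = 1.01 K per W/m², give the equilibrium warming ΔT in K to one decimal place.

CO₂: 5.35 × ln(470/276) = 5.35 × ln(1.70290) = 5.35 × 0.53233 = 2.8480 W/m².
N₂O: 0.120 × (√371 − √278) = 0.120 × (19.2614 − 16.6733) = 0.120 × 2.5881 = 0.3106 W/m².
Total ΔF = 2.8480 + 0.3106 = 3.1586 W/m².
ΔT = λ ΔF = 1.01 × 3.16 = 3.1916 K.

ΔF = 3.16 W/m²; ΔT = 3.2 K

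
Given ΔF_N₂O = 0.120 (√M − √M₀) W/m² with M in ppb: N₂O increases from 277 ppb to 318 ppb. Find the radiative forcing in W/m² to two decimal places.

ΔF = 0.14 W/m²

N₂O: 0.120 × (√318 − √277) = 0.120 × (17.8326 − 16.6433) = 0.120 × 1.1893 = 0.1427 W/m².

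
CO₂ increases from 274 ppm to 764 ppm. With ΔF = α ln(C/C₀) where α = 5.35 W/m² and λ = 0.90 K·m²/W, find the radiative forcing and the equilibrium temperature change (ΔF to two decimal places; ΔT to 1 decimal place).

CO₂: 5.35 × ln(764/274) = 5.35 × ln(2.78832) = 5.35 × 1.02544 = 5.4861 W/m².
ΔT = λ ΔF = 0.90 × 5.49 = 4.9410 K.

ΔF = 5.49 W/m²; ΔT = 4.9 K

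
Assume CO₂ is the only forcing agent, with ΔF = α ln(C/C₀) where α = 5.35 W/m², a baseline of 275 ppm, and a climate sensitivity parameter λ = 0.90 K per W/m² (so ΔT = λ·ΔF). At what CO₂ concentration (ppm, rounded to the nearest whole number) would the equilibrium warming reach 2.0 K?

C ≈ 417 ppm

Required forcing: ΔF = ΔT/λ = 2.0/0.90 = 2.2222 W/m².
Then ln(C/275) = ΔF/5.35 = 2.2222/5.35 = 0.41536.
So C = 275 × e^0.41536 = 275 × 1.51492 = 416.60 ppm.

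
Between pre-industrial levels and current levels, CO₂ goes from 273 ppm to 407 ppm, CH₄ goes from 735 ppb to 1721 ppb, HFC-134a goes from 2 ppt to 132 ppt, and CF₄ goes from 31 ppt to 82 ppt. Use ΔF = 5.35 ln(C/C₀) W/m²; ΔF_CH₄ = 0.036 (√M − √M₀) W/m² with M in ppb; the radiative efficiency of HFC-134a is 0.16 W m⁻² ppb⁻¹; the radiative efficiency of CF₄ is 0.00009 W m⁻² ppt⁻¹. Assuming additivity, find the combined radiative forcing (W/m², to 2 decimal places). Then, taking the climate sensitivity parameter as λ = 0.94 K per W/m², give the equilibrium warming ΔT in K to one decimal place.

ΔF = 2.68 W/m²; ΔT = 2.5 K

CO₂: 5.35 × ln(407/273) = 5.35 × ln(1.49084) = 5.35 × 0.39934 = 2.1365 W/m².
CH₄: 0.036 × (√1721 − √735) = 0.036 × (41.4849 − 27.1109) = 0.036 × 14.3740 = 0.5175 W/m².
HFC-134a: Δ = 132 − 2 = 130 ppt = 0.130 ppb; ΔF = 0.16 × 0.130 = 0.0208 W/m².
CF₄: ΔF = 0.00009 × (82 − 31) = 0.00009 × 51 = 0.0046 W/m².
Total ΔF = 2.1365 + 0.5175 + 0.0208 + 0.0046 = 2.6794 W/m².
ΔT = λ ΔF = 0.94 × 2.68 = 2.5192 K.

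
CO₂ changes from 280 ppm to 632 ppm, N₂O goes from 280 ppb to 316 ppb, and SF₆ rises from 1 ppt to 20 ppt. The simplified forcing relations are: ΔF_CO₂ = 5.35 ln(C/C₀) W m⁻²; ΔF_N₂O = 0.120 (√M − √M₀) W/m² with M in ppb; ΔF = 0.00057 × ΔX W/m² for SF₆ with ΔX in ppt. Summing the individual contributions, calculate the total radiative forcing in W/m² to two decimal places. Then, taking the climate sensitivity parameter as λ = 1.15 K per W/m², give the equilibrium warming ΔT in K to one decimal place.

ΔF = 4.49 W/m²; ΔT = 5.2 K

CO₂: 5.35 × ln(632/280) = 5.35 × ln(2.25714) = 5.35 × 0.81410 = 4.3554 W/m².
N₂O: 0.120 × (√316 − √280) = 0.120 × (17.7764 − 16.7332) = 0.120 × 1.0432 = 0.1252 W/m².
SF₆: ΔF = 0.00057 × (20 − 1) = 0.00057 × 19 = 0.0108 W/m².
Total ΔF = 4.3554 + 0.1252 + 0.0108 = 4.4914 W/m².
ΔT = λ ΔF = 1.15 × 4.49 = 5.1635 K.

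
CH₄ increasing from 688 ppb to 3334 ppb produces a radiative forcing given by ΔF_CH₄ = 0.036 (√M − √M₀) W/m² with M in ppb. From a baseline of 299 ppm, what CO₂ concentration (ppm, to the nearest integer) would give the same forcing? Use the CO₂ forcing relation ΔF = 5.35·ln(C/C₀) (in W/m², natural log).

C ≈ 370 ppm

CH₄ forcing: 0.036 × (√3334 − √688) = 0.036 × (57.7408 − 26.2298) = 0.036 × 31.5110 = 1.13440 W/m².
Set 5.35 ln(C/299) = 1.13440: ln(C/299) = 1.13440/5.35 = 0.21204, so C = 299 × e^0.21204 = 299 × 1.23620 = 369.62 ppm.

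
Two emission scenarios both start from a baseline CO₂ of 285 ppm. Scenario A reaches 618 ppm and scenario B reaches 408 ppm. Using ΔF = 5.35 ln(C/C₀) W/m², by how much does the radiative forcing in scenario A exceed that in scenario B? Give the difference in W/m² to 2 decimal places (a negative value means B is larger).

ΔF_A − ΔF_B = 2.22 W/m²

ΔF_A = 5.35 ln(618/285) = 5.35 × 0.77400 = 4.1409 W/m².
ΔF_B = 5.35 ln(408/285) = 5.35 × 0.35878 = 1.9195 W/m².
Difference: 4.1409 − 1.9195 = 2.2214 W/m².
(Equivalently, ΔF_A − ΔF_B = 5.35 ln(618/408) = 5.35 × 0.41522 = 2.2214 W/m².)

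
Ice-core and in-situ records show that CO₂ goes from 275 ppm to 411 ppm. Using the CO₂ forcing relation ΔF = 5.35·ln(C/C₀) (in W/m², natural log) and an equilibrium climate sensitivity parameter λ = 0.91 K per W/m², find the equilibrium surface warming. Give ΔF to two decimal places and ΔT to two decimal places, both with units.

CO₂: 5.35 × ln(411/275) = 5.35 × ln(1.49455) = 5.35 × 0.40183 = 2.1498 W/m².
ΔT = λ ΔF = 0.91 × 2.15 = 1.9565 K.

ΔF = 2.15 W/m²; ΔT = 1.96 K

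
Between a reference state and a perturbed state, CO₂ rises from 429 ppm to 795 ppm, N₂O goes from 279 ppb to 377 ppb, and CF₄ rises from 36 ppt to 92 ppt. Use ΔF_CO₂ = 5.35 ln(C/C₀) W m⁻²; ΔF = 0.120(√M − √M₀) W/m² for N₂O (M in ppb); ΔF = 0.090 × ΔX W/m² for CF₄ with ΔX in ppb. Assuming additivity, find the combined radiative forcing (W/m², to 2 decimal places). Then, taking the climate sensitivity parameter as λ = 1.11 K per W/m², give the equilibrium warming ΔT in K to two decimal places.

CO₂: 5.35 × ln(795/429) = 5.35 × ln(1.85315) = 5.35 × 0.61689 = 3.3004 W/m².
N₂O: 0.120 × (√377 − √279) = 0.120 × (19.4165 − 16.7033) = 0.120 × 2.7132 = 0.3256 W/m².
CF₄: Δ = 92 − 36 = 56 ppt = 0.056 ppb; ΔF = 0.090 × 0.056 = 0.0050 W/m².
Total ΔF = 3.3004 + 0.3256 + 0.0050 = 3.6310 W/m².
ΔT = λ ΔF = 1.11 × 3.63 = 4.0293 K.

ΔF = 3.63 W/m²; ΔT = 4.03 K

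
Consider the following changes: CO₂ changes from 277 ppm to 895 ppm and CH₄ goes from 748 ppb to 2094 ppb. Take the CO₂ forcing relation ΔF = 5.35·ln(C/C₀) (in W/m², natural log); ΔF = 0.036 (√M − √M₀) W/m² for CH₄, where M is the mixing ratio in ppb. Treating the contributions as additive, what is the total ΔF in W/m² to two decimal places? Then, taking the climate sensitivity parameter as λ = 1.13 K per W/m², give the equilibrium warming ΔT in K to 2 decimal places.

ΔF = 6.94 W/m²; ΔT = 7.84 K

CO₂: 5.35 × ln(895/277) = 5.35 × ln(3.23105) = 5.35 × 1.17281 = 6.2745 W/m².
CH₄: 0.036 × (√2094 − √748) = 0.036 × (45.7602 − 27.3496) = 0.036 × 18.4106 = 0.6628 W/m².
Total ΔF = 6.2745 + 0.6628 = 6.9373 W/m².
ΔT = λ ΔF = 1.13 × 6.94 = 7.8422 K.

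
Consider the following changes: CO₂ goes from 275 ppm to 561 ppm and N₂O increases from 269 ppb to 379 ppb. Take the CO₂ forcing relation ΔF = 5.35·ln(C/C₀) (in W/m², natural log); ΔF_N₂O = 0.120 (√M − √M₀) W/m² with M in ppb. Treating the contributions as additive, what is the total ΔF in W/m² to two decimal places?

ΔF = 4.18 W/m²

CO₂: 5.35 × ln(561/275) = 5.35 × ln(2.04000) = 5.35 × 0.71295 = 3.8143 W/m².
N₂O: 0.120 × (√379 − √269) = 0.120 × (19.4679 − 16.4012) = 0.120 × 3.0667 = 0.3680 W/m².
Total ΔF = 3.8143 + 0.3680 = 4.1823 W/m².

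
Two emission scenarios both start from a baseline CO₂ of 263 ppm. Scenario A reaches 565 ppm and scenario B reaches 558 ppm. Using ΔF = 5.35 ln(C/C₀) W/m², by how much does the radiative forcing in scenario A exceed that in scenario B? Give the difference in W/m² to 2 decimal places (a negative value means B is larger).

ΔF_A − ΔF_B = 0.07 W/m²

ΔF_A = 5.35 ln(565/263) = 5.35 × 0.76467 = 4.0910 W/m².
ΔF_B = 5.35 ln(558/263) = 5.35 × 0.75220 = 4.0243 W/m².
Difference: 4.0910 − 4.0243 = 0.0667 W/m².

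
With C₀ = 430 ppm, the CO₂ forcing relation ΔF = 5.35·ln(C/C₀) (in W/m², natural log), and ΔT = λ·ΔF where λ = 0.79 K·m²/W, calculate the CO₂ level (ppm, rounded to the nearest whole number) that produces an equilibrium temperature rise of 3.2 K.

Required forcing: ΔF = ΔT/λ = 3.2/0.79 = 4.0506 W/m².
Then ln(C/430) = ΔF/5.35 = 4.0506/5.35 = 0.75712.
So C = 430 × e^0.75712 = 430 × 2.13213 = 916.82 ppm.

C ≈ 917 ppm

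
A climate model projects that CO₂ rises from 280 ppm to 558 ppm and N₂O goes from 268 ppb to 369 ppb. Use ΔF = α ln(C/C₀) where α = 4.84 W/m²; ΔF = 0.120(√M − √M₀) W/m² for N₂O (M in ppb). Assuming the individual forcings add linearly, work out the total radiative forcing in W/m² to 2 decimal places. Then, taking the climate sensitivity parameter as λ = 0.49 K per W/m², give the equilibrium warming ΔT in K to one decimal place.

ΔF = 3.68 W/m²; ΔT = 1.8 K

CO₂: 4.84 × ln(558/280) = 4.84 × ln(1.99286) = 4.84 × 0.68957 = 3.3375 W/m².
N₂O: 0.120 × (√369 − √268) = 0.120 × (19.2094 − 16.3707) = 0.120 × 2.8387 = 0.3406 W/m².
Total ΔF = 3.3375 + 0.3406 = 3.6781 W/m².
ΔT = λ ΔF = 0.49 × 3.68 = 1.8032 K.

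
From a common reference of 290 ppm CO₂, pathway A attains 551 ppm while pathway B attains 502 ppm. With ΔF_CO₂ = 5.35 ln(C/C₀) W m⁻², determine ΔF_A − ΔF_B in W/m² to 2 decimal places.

ΔF_A − ΔF_B = 0.50 W/m²

ΔF_A = 5.35 ln(551/290) = 5.35 × 0.64185 = 3.4339 W/m².
ΔF_B = 5.35 ln(502/290) = 5.35 × 0.54872 = 2.9357 W/m².
Difference: 3.4339 − 2.9357 = 0.4982 W/m².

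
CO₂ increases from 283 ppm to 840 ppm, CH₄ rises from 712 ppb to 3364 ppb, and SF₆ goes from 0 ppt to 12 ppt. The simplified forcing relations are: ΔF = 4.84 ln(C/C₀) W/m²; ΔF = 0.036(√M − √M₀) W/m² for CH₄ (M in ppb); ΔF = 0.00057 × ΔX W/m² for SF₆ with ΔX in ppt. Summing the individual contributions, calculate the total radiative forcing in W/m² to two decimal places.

ΔF = 6.40 W/m²

CO₂: 4.84 × ln(840/283) = 4.84 × ln(2.96820) = 4.84 × 1.08796 = 5.2657 W/m².
CH₄: 0.036 × (√3364 − √712) = 0.036 × (58.0000 − 26.6833) = 0.036 × 31.3167 = 1.1274 W/m².
SF₆: ΔF = 0.00057 × (12 − 0) = 0.00057 × 12 = 0.0068 W/m².
Total ΔF = 5.2657 + 1.1274 + 0.0068 = 6.3999 W/m².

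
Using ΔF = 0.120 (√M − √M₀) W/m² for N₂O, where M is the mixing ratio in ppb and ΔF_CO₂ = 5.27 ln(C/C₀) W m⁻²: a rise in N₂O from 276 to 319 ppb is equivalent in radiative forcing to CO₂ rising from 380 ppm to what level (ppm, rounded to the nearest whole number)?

C ≈ 391 ppm

N₂O forcing: 0.120 × (√319 − √276) = 0.120 × (17.8606 − 16.6132) = 0.120 × 1.2474 = 0.14969 W/m².
Set 5.27 ln(C/380) = 0.14969: ln(C/380) = 0.14969/5.27 = 0.02840, so C = 380 × e^0.02840 = 380 × 1.02881 = 390.95 ppm.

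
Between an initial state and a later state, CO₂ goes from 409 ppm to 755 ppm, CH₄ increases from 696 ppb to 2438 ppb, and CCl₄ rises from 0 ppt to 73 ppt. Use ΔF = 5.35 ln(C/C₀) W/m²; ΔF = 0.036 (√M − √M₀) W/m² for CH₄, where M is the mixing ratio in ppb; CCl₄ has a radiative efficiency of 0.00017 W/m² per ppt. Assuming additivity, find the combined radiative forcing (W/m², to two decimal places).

CO₂: 5.35 × ln(755/409) = 5.35 × ln(1.84597) = 5.35 × 0.61300 = 3.2796 W/m².
CH₄: 0.036 × (√2438 − √696) = 0.036 × (49.3761 − 26.3818) = 0.036 × 22.9943 = 0.8278 W/m².
CCl₄: ΔF = 0.00017 × (73 − 0) = 0.00017 × 73 = 0.0124 W/m².
Total ΔF = 3.2796 + 0.8278 + 0.0124 = 4.1198 W/m².

ΔF = 4.12 W/m²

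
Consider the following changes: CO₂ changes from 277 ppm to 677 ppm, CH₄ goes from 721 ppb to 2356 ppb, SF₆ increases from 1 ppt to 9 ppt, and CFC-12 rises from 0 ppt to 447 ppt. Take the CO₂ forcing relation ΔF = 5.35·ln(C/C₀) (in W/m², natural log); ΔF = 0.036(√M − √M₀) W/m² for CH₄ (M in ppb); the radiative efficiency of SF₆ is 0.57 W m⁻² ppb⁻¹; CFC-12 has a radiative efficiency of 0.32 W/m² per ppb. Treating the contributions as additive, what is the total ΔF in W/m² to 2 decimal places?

ΔF = 5.71 W/m²

CO₂: 5.35 × ln(677/277) = 5.35 × ln(2.44404) = 5.35 × 0.89365 = 4.7810 W/m².
CH₄: 0.036 × (√2356 − √721) = 0.036 × (48.5386 − 26.8514) = 0.036 × 21.6872 = 0.7807 W/m².
SF₆: Δ = 9 − 1 = 8 ppt = 0.008 ppb; ΔF = 0.57 × 0.008 = 0.0046 W/m².
CFC-12: Δ = 447 − 0 = 447 ppt = 0.447 ppb; ΔF = 0.32 × 0.447 = 0.1430 W/m².
Total ΔF = 4.7810 + 0.7807 + 0.0046 + 0.1430 = 5.7093 W/m².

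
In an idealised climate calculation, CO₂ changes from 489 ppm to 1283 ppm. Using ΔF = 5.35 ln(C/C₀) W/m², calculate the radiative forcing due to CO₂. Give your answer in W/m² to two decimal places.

ΔF = 5.16 W/m²

CO₂ absorption bands are partially saturated, so forcing scales with the logarithm of the concentration ratio.
CO₂: 5.35 × ln(1283/489) = 5.35 × ln(2.62372) = 5.35 × 0.96459 = 5.1606 W/m².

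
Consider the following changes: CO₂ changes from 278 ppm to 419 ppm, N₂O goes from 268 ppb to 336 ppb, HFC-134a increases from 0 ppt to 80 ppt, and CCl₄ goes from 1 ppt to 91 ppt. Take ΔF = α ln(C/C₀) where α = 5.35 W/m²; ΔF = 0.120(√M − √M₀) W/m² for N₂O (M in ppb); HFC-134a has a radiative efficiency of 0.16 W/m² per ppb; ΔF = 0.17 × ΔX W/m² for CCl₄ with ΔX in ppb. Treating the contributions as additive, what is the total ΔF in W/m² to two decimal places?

ΔF = 2.46 W/m²

CO₂: 5.35 × ln(419/278) = 5.35 × ln(1.50719) = 5.35 × 0.41025 = 2.1948 W/m².
N₂O: 0.120 × (√336 − √268) = 0.120 × (18.3303 − 16.3707) = 0.120 × 1.9596 = 0.2352 W/m².
HFC-134a: Δ = 80 − 0 = 80 ppt = 0.080 ppb; ΔF = 0.16 × 0.080 = 0.0128 W/m².
CCl₄: Δ = 91 − 1 = 90 ppt = 0.090 ppb; ΔF = 0.17 × 0.090 = 0.0153 W/m².
Total ΔF = 2.1948 + 0.2352 + 0.0128 + 0.0153 = 2.4581 W/m².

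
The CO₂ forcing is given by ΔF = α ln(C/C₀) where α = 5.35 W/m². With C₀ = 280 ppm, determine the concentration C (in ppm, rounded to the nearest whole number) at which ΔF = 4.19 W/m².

Set 5.35 ln(C/280) = 4.19, so ln(C/280) = 4.19/5.35 = 0.78318.
Then C/280 = e^0.78318 = 2.18842, giving C = 280 × 2.18842 = 612.76 ppm.

C ≈ 613 ppm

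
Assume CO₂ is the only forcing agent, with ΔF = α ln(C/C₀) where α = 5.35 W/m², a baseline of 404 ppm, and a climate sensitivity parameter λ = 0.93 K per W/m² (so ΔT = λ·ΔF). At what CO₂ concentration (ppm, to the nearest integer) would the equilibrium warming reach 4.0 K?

C ≈ 903 ppm

Required forcing: ΔF = ΔT/λ = 4.0/0.93 = 4.3011 W/m².
Then ln(C/404) = ΔF/5.35 = 4.3011/5.35 = 0.80394.
So C = 404 × e^0.80394 = 404 × 2.23433 = 902.67 ppm.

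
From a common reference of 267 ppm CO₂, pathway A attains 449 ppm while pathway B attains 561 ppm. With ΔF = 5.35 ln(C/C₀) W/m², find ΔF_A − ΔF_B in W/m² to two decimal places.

ΔF_A − ΔF_B = -1.19 W/m²

ΔF_A = 5.35 ln(449/267) = 5.35 × 0.51977 = 2.7808 W/m².
ΔF_B = 5.35 ln(561/267) = 5.35 × 0.74247 = 3.9722 W/m².
Difference: 2.7808 − 3.9722 = -1.1914 W/m².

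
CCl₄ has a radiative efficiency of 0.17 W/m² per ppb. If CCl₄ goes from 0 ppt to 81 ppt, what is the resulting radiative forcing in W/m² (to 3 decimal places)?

CCl₄: Δ = 81 − 0 = 81 ppt = 0.081 ppb; ΔF = 0.17 × 0.081 = 0.0138 W/m².

ΔF = 0.014 W/m²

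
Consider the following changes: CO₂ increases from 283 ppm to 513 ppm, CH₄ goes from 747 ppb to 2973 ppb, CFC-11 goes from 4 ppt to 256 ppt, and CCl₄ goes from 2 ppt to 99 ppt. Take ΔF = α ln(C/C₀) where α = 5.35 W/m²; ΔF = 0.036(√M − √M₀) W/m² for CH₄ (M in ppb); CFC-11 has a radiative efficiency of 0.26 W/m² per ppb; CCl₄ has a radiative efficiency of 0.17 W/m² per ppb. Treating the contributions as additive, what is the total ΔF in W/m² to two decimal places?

ΔF = 4.24 W/m²

CO₂: 5.35 × ln(513/283) = 5.35 × ln(1.81272) = 5.35 × 0.59483 = 3.1823 W/m².
CH₄: 0.036 × (√2973 − √747) = 0.036 × (54.5252 − 27.3313) = 0.036 × 27.1939 = 0.9790 W/m².
CFC-11: Δ = 256 − 4 = 252 ppt = 0.252 ppb; ΔF = 0.26 × 0.252 = 0.0655 W/m².
CCl₄: Δ = 99 − 2 = 97 ppt = 0.097 ppb; ΔF = 0.17 × 0.097 = 0.0165 W/m².
Total ΔF = 3.1823 + 0.9790 + 0.0655 + 0.0165 = 4.2433 W/m².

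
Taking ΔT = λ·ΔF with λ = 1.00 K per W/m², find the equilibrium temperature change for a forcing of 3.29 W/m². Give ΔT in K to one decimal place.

ΔT = λ ΔF = 1.00 × 3.29 = 3.2900 K.

ΔT = 3.3 K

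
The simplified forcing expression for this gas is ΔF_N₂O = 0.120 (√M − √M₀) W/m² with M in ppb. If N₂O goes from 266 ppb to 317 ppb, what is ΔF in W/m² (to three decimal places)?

ΔF = 0.179 W/m²

N₂O: 0.120 × (√317 − √266) = 0.120 × (17.8045 − 16.3095) = 0.120 × 1.4950 = 0.1794 W/m².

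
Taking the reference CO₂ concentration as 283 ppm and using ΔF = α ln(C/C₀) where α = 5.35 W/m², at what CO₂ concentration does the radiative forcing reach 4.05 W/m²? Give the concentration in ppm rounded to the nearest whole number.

C ≈ 603 ppm

Set 5.35 ln(C/283) = 4.05, so ln(C/283) = 4.05/5.35 = 0.75701.
Then C/283 = e^0.75701 = 2.13189, giving C = 283 × 2.13189 = 603.32 ppm.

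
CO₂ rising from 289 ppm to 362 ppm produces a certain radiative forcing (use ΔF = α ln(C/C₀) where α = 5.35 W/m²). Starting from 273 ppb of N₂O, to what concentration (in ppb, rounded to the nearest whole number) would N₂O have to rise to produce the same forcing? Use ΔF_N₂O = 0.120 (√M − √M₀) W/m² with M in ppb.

M ≈ 706 ppb

CO₂ forcing: 5.35 × ln(362/289) = 5.35 × 0.225218 = 1.20492 W/m².
Set 0.120(√M − √273) = 1.20492: √M = 1.20492/0.120 + √273 = 10.0410 + 16.5227 = 26.5637.
M = (26.5637)² = 705.63 ppb.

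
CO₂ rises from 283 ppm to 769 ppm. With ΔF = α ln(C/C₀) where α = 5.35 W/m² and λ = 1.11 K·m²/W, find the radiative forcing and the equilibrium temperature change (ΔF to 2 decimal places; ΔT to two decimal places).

ΔF = 5.35 W/m²; ΔT = 5.94 K

CO₂: 5.35 × ln(769/283) = 5.35 × ln(2.71731) = 5.35 × 0.99964 = 5.3481 W/m².
ΔT = λ ΔF = 1.11 × 5.35 = 5.9385 K.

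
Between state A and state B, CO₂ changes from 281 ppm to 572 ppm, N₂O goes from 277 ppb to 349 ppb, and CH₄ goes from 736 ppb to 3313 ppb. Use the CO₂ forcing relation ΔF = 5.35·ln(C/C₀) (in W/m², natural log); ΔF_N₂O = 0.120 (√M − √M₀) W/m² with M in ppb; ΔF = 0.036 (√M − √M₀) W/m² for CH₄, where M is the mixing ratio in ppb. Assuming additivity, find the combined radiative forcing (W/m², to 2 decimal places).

ΔF = 5.14 W/m²

CO₂: 5.35 × ln(572/281) = 5.35 × ln(2.03559) = 5.35 × 0.71079 = 3.8027 W/m².
N₂O: 0.120 × (√349 − √277) = 0.120 × (18.6815 − 16.6433) = 0.120 × 2.0382 = 0.2446 W/m².
CH₄: 0.036 × (√3313 − √736) = 0.036 × (57.5587 − 27.1293) = 0.036 × 30.4294 = 1.0955 W/m².
Total ΔF = 3.8027 + 0.2446 + 1.0955 = 5.1428 W/m².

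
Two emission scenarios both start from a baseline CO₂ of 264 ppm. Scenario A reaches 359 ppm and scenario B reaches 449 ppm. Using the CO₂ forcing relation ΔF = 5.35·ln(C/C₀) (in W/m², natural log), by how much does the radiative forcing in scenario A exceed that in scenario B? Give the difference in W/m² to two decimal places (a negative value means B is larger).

ΔF_A − ΔF_B = -1.20 W/m²

ΔF_A = 5.35 ln(359/264) = 5.35 × 0.30737 = 1.6444 W/m².
ΔF_B = 5.35 ln(449/264) = 5.35 × 0.53107 = 2.8412 W/m².
Difference: 1.6444 − 2.8412 = -1.1968 W/m².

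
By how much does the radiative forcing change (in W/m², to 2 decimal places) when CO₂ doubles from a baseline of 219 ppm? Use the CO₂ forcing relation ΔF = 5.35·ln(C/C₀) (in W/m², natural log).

ΔF = 3.71 W/m²

Because the forcing depends only on the ratio C/C₀, the initial concentration does not enter.
ΔF = 5.35 × ln(2) = 5.35 × 0.69315 = 3.7084 W/m².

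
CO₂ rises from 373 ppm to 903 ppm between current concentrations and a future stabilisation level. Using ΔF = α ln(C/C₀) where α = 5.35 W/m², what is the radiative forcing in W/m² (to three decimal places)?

ΔF = 4.730 W/m²

CO₂ absorption bands are partially saturated, so forcing scales with the logarithm of the concentration ratio.
CO₂: 5.35 × ln(903/373) = 5.35 × ln(2.42091) = 5.35 × 0.88414 = 4.7301 W/m².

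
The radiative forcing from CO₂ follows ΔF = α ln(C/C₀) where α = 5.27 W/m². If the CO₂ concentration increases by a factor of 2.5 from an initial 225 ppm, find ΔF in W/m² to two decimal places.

ΔF = 5.27 × ln(2.5) = 5.27 × 0.91629 = 4.8288 W/m².

ΔF = 4.83 W/m²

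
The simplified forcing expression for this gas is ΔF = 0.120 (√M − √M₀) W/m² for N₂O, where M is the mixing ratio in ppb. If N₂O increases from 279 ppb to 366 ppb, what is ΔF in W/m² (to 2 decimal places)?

N₂O: 0.120 × (√366 − √279) = 0.120 × (19.1311 − 16.7033) = 0.120 × 2.4278 = 0.2913 W/m².

ΔF = 0.29 W/m²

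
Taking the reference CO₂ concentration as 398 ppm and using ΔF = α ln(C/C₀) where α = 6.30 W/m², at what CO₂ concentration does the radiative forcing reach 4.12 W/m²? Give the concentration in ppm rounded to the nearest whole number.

C ≈ 765 ppm

Set 6.30 ln(C/398) = 4.12, so ln(C/398) = 4.12/6.30 = 0.65397.
Then C/398 = e^0.65397 = 1.92316, giving C = 398 × 1.92316 = 765.42 ppm.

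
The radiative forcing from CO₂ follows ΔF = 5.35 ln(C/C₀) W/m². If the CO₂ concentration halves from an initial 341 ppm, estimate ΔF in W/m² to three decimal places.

ΔF = -3.708 W/m²

ΔF = 5.35 × ln(0.5) = 5.35 × -0.69315 = -3.7084 W/m².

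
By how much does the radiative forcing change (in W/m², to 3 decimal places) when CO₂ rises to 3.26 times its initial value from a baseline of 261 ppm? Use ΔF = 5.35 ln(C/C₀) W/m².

ΔF = 5.35 × ln(3.26) = 5.35 × 1.18173 = 6.3223 W/m².

ΔF = 6.322 W/m²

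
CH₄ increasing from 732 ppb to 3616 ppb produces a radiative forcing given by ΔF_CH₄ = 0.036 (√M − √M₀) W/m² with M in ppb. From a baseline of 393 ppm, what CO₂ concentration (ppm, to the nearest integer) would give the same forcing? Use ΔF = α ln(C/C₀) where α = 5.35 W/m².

CH₄ forcing: 0.036 × (√3616 − √732) = 0.036 × (60.1332 − 27.0555) = 0.036 × 33.0777 = 1.19080 W/m².
Set 5.35 ln(C/393) = 1.19080: ln(C/393) = 1.19080/5.35 = 0.22258, so C = 393 × e^0.22258 = 393 × 1.24930 = 490.97 ppm.

C ≈ 491 ppm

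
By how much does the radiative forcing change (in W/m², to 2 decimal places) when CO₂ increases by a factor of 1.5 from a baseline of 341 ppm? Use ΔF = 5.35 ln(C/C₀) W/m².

ΔF = 2.17 W/m²

ΔF = 5.35 × ln(1.5) = 5.35 × 0.40547 = 2.1693 W/m².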